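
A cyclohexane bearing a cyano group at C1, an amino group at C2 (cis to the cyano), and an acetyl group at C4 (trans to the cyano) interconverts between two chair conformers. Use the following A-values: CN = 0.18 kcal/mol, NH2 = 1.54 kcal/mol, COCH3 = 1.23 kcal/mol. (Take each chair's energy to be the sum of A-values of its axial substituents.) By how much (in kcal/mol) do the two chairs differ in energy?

Chair I (cyano axial, amino equatorial, acetyl axial): E = 1.41 kcal/mol.
Chair II (cyano equatorial, amino axial, acetyl equatorial): E = 1.54 kcal/mol.
ΔE = 1.54 − 1.41 = 0.13 kcal/mol; chair I is more stable.

0.13 kcal/mol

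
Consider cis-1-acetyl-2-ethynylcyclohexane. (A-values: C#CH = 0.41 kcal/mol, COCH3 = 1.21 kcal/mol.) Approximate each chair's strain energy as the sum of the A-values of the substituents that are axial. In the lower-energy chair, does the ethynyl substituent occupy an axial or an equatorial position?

C1 and C2 have opposite parity, so for the cis isomer the two substituents are one axial and one equatorial in each chair.
Chair I (ethynyl axial, acetyl equatorial): E = 0.41 kcal/mol.
Chair II (ethynyl equatorial, acetyl axial): E = 1.21 kcal/mol.
Chair I is the more stable (lower-energy) conformer, and in that chair the ethynyl group is axial.

axial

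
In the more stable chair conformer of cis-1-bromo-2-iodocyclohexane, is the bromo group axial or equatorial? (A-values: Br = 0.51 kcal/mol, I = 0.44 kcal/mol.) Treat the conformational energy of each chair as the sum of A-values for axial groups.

equatorial

C1 and C2 have opposite parity, so for the cis isomer the two substituents are one axial and one equatorial in each chair.
Chair I (bromo axial, iodo equatorial): E = 0.51 kcal/mol.
Chair II (bromo equatorial, iodo axial): E = 0.44 kcal/mol.
Chair II is the more stable (lower-energy) conformer, and in that chair the bromo group is equatorial.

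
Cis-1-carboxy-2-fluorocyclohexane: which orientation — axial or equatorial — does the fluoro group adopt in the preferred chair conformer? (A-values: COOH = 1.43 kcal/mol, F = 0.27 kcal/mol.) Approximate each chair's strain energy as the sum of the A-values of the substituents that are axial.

axial

C1 and C2 have opposite parity, so for the cis isomer the two substituents are one axial and one equatorial in each chair.
Chair I (carboxyl axial, fluoro equatorial): E = 1.43 kcal/mol.
Chair II (carboxyl equatorial, fluoro axial): E = 0.27 kcal/mol.
Chair II is the more stable (lower-energy) conformer, and in that chair the fluoro group is axial.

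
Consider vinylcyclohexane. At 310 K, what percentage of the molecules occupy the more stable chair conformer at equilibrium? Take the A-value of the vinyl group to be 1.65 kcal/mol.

One chair has the vinyl group axial (E = 1.65 kcal/mol) and the other has it equatorial (E = 0).
ΔG = 1.65 kcal/mol between the two chairs.
K = exp(ΔG/RT) with R = 1.987×10⁻³ kcal mol⁻¹ K⁻¹ and T = 310 K gives K ≈ 14.6.
Fraction in the lower-energy chair = K/(K+1) = 93.6%.

93.6%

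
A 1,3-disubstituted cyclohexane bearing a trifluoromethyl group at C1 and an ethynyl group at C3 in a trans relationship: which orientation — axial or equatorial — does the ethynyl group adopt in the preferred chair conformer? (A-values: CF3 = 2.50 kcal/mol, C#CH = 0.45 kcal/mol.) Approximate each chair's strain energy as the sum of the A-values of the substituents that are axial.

axial

C1 and C3 have the same parity, so for the trans isomer the two substituents are one axial and one equatorial in each chair.
Chair I (trifluoromethyl axial, ethynyl equatorial): E = 2.50 kcal/mol.
Chair II (trifluoromethyl equatorial, ethynyl axial): E = 0.45 kcal/mol.
Chair II is the more stable (lower-energy) conformer, and in that chair the ethynyl group is axial.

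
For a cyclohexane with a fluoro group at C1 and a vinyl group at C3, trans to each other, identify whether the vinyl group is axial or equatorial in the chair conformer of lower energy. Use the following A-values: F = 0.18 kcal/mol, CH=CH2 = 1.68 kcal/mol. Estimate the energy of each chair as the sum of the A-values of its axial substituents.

C1 and C3 have the same parity, so for the trans isomer the two substituents are one axial and one equatorial in each chair.
Chair I (fluoro axial, vinyl equatorial): E = 0.18 kcal/mol.
Chair II (fluoro equatorial, vinyl axial): E = 1.68 kcal/mol.
Chair I is the more stable (lower-energy) conformer, and in that chair the vinyl group is equatorial.

equatorial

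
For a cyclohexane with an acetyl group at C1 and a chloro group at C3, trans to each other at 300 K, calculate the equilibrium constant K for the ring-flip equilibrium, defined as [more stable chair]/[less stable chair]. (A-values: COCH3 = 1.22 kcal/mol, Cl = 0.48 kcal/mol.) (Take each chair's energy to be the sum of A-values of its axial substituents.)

K ≈ 3.46

C1 and C3 have the same parity, so for the trans isomer the two substituents are one axial and one equatorial in each chair.
Chair I (acetyl axial, chloro equatorial): E = 1.22 kcal/mol; chair II (acetyl equatorial, chloro axial): E = 0.48 kcal/mol.
ΔG = 0.74 kcal/mol between the two chairs.
K = exp(ΔG/RT) with R = 1.987×10⁻³ kcal mol⁻¹ K⁻¹ and T = 300 K gives K ≈ 3.46.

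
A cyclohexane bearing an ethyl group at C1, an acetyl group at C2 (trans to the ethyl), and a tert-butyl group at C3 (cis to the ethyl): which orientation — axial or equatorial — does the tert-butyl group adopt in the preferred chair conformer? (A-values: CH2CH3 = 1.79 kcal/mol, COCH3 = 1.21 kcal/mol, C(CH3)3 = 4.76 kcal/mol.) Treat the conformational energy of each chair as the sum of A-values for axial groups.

Chair I (ethyl axial, acetyl axial, tert-butyl axial): E = 7.76 kcal/mol.
Chair II (ethyl equatorial, acetyl equatorial, tert-butyl equatorial): E = 0.00 kcal/mol.
Chair II is the more stable (lower-energy) conformer, and in that chair the tert-butyl group is equatorial.

equatorial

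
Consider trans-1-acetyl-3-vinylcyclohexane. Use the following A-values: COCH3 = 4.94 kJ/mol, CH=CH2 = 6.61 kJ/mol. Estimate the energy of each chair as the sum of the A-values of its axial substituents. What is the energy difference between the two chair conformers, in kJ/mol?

C1 and C3 have the same parity, so for the trans isomer the two substituents are one axial and one equatorial in each chair.
Chair I (acetyl axial, vinyl equatorial): E = 4.94 kJ/mol.
Chair II (acetyl equatorial, vinyl axial): E = 6.61 kJ/mol.
ΔE = 6.61 − 4.94 = 1.67 kJ/mol; chair I is more stable.

1.67 kJ/mol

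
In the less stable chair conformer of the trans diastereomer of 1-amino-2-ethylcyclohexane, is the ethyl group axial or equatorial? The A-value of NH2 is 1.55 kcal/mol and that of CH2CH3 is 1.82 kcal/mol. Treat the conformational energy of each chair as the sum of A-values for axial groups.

axial

C1 and C2 have opposite parity, so for the trans isomer the two substituents are e,e in one chair and a,a in the other.
Chair I (amino axial, ethyl axial): E = 3.37 kcal/mol.
Chair II (amino equatorial, ethyl equatorial): E = 0.00 kcal/mol.
Chair I is the less stable (higher-energy) conformer, and in that chair the ethyl group is axial.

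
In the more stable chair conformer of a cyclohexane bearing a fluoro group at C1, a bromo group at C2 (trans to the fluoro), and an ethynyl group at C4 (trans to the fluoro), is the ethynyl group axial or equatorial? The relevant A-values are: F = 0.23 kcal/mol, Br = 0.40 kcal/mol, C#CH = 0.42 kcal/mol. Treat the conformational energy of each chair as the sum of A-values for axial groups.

Chair I (fluoro axial, bromo axial, ethynyl axial): E = 1.05 kcal/mol.
Chair II (fluoro equatorial, bromo equatorial, ethynyl equatorial): E = 0.00 kcal/mol.
Chair II is the more stable (lower-energy) conformer, and in that chair the ethynyl group is equatorial.

equatorial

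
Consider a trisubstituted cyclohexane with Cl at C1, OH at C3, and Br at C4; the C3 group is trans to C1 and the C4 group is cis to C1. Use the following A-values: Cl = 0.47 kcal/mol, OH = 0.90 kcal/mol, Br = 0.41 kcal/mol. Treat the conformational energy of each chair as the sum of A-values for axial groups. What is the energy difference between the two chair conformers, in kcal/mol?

Chair I (chloro axial, hydroxyl equatorial, bromo equatorial): E = 0.47 kcal/mol.
Chair II (chloro equatorial, hydroxyl axial, bromo axial): E = 1.31 kcal/mol.
ΔE = 1.31 − 0.47 = 0.84 kcal/mol; chair I is more stable.

0.84 kcal/mol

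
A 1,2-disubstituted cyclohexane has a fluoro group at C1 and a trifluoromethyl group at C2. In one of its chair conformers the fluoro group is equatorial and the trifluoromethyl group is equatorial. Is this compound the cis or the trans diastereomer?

trans

C1 and C2 have opposite parity, so their axial bonds point in opposite directions.
With opposite-parity carbons, two substituents on the same face are one axial and one equatorial; opposite faces give both axial or both equatorial.
Here the groups are equatorial/equatorial → opposite face → trans.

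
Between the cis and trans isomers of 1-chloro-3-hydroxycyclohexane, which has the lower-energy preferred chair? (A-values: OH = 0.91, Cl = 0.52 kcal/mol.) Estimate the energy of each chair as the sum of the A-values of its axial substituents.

cis

At 1,3 positions (parity same): cis → (e,e or a,a); trans → (a,e or e,a).
Best chair for cis: E = 0.00 kcal/mol; best chair for trans: E = 0.52 kcal/mol.
The cis isomer is lower by 0.52 kcal/mol.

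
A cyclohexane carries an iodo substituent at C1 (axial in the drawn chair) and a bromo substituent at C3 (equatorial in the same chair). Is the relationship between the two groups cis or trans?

C1 and C3 have the same parity, so their axial bonds point in the same direction.
With same-parity carbons, two substituents on the same face are both axial or both equatorial; opposite faces give one of each.
Here the groups are axial/equatorial → opposite face → trans.

trans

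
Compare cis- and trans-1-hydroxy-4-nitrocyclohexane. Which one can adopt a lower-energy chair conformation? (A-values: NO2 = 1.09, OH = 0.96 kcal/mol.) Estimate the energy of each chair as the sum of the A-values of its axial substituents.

trans

At 1,4 positions (parity opposite): cis → (a,e or e,a); trans → (e,e or a,a).
Best chair for cis: E = 0.96 kcal/mol; best chair for trans: E = 0.00 kcal/mol.
The trans isomer is lower by 0.96 kcal/mol.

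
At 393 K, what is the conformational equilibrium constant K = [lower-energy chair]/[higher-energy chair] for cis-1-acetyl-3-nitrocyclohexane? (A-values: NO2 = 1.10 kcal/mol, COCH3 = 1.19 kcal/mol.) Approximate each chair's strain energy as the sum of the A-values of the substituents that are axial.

C1 and C3 have the same parity, so for the cis isomer the two substituents are e,e in one chair and a,a in the other.
Chair I (nitro axial, acetyl axial): E = 2.29 kcal/mol; chair II (nitro equatorial, acetyl equatorial): E = 0.00 kcal/mol.
ΔG = 2.29 kcal/mol between the two chairs.
K = exp(ΔG/RT) with R = 1.987×10⁻³ kcal mol⁻¹ K⁻¹ and T = 393 K gives K ≈ 18.8.

K ≈ 18.8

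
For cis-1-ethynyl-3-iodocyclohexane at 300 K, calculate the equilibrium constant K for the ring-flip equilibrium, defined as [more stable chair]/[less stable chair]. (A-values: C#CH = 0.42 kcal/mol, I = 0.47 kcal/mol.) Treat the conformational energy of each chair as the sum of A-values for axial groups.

K ≈ 4.45

C1 and C3 have the same parity, so for the cis isomer the two substituents are e,e in one chair and a,a in the other.
Chair I (ethynyl axial, iodo axial): E = 0.89 kcal/mol; chair II (ethynyl equatorial, iodo equatorial): E = 0.00 kcal/mol.
ΔG = 0.89 kcal/mol between the two chairs.
K = exp(ΔG/RT) with R = 1.987×10⁻³ kcal mol⁻¹ K⁻¹ and T = 300 K gives K ≈ 4.45.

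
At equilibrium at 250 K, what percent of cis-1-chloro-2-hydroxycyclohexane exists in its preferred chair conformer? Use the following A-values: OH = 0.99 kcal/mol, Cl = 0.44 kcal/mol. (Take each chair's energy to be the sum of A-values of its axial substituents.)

75.2%

C1 and C2 have opposite parity, so for the cis isomer the two substituents are one axial and one equatorial in each chair.
Chair I (hydroxyl axial, chloro equatorial): E = 0.99 kcal/mol; chair II (hydroxyl equatorial, chloro axial): E = 0.44 kcal/mol.
ΔG = 0.55 kcal/mol between the two chairs.
K = exp(ΔG/RT) with R = 1.987×10⁻³ kcal mol⁻¹ K⁻¹ and T = 250 K gives K ≈ 3.03.
Fraction in the lower-energy chair = K/(K+1) = 75.2%.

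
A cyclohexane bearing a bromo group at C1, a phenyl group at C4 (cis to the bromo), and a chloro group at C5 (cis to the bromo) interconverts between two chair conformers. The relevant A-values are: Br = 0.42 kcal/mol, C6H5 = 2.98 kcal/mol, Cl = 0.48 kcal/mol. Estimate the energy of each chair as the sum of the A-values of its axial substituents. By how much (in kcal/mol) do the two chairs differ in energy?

2.08 kcal/mol

Chair I (bromo axial, phenyl equatorial, chloro axial): E = 0.90 kcal/mol.
Chair II (bromo equatorial, phenyl axial, chloro equatorial): E = 2.98 kcal/mol.
ΔE = 2.98 − 0.90 = 2.08 kcal/mol; chair I is more stable.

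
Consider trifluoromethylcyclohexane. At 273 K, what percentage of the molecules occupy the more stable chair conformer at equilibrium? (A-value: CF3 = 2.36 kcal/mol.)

98.7%

One chair has the trifluoromethyl group axial (E = 2.36 kcal/mol) and the other has it equatorial (E = 0).
ΔG = 2.36 kcal/mol between the two chairs.
K = exp(ΔG/RT) with R = 1.987×10⁻³ kcal mol⁻¹ K⁻¹ and T = 273 K gives K ≈ 77.5.
Fraction in the lower-energy chair = K/(K+1) = 98.7%.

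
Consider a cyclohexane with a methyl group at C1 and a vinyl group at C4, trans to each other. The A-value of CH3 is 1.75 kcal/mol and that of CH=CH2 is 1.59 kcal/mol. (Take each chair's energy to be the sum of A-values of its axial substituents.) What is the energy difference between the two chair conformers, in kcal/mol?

C1 and C4 have opposite parity, so for the trans isomer the two substituents are e,e in one chair and a,a in the other.
Chair I (methyl axial, vinyl axial): E = 3.34 kcal/mol.
Chair II (methyl equatorial, vinyl equatorial): E = 0.00 kcal/mol.
ΔE = 3.34 − 0.00 = 3.34 kcal/mol; chair II is more stable.

3.34 kcal/mol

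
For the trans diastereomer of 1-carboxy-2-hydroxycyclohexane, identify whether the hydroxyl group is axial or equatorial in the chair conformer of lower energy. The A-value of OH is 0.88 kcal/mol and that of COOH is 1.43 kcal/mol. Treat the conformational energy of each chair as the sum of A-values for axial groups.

C1 and C2 have opposite parity, so for the trans isomer the two substituents are e,e in one chair and a,a in the other.
Chair I (hydroxyl axial, carboxyl axial): E = 2.31 kcal/mol.
Chair II (hydroxyl equatorial, carboxyl equatorial): E = 0.00 kcal/mol.
Chair II is the more stable (lower-energy) conformer, and in that chair the hydroxyl group is equatorial.

equatorial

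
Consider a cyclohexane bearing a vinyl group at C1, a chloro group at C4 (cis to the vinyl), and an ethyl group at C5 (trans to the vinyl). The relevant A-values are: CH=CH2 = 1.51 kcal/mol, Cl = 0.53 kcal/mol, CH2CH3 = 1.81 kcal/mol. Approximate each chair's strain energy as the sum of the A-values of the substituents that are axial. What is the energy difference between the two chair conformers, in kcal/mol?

Chair I (vinyl axial, chloro equatorial, ethyl equatorial): E = 1.51 kcal/mol.
Chair II (vinyl equatorial, chloro axial, ethyl axial): E = 2.34 kcal/mol.
ΔE = 2.34 − 1.51 = 0.83 kcal/mol; chair I is more stable.

0.83 kcal/mol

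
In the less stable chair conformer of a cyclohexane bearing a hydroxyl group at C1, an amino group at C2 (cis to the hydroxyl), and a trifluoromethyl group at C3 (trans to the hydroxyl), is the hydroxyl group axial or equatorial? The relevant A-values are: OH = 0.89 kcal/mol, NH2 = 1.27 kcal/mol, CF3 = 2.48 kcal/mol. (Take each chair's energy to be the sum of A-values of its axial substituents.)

Chair I (hydroxyl axial, amino equatorial, trifluoromethyl equatorial): E = 0.89 kcal/mol.
Chair II (hydroxyl equatorial, amino axial, trifluoromethyl axial): E = 3.75 kcal/mol.
Chair II is the less stable (higher-energy) conformer, and in that chair the hydroxyl group is equatorial.

equatorial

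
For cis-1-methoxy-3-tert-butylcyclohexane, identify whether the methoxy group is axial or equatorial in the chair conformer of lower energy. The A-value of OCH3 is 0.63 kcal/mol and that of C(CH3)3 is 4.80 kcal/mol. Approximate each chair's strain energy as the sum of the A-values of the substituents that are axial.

equatorial

C1 and C3 have the same parity, so for the cis isomer the two substituents are e,e in one chair and a,a in the other.
Chair I (methoxy axial, tert-butyl axial): E = 5.43 kcal/mol.
Chair II (methoxy equatorial, tert-butyl equatorial): E = 0.00 kcal/mol.
Chair II is the more stable (lower-energy) conformer, and in that chair the methoxy group is equatorial.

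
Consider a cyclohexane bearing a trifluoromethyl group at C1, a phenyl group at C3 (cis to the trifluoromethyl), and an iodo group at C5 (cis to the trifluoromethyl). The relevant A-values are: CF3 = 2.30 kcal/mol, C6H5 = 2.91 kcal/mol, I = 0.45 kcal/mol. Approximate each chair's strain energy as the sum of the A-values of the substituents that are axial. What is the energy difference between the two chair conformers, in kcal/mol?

Chair I (trifluoromethyl axial, phenyl axial, iodo axial): E = 5.66 kcal/mol.
Chair II (trifluoromethyl equatorial, phenyl equatorial, iodo equatorial): E = 0.00 kcal/mol.
ΔE = 5.66 − 0.00 = 5.66 kcal/mol; chair II is more stable.

5.66 kcal/mol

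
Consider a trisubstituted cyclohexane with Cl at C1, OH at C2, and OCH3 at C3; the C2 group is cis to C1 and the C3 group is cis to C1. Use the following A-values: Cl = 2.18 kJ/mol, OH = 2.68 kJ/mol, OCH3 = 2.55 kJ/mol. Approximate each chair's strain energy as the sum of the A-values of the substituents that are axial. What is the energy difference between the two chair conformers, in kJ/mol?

2.05 kJ/mol

Chair I (chloro axial, hydroxyl equatorial, methoxy axial): E = 4.73 kJ/mol.
Chair II (chloro equatorial, hydroxyl axial, methoxy equatorial): E = 2.68 kJ/mol.
ΔE = 4.73 − 2.68 = 2.05 kJ/mol; chair II is more stable.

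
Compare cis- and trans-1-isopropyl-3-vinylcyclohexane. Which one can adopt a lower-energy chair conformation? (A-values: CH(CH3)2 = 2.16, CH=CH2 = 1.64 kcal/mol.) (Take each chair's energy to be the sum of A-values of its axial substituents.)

cis

At 1,3 positions (parity same): cis → (e,e or a,a); trans → (a,e or e,a).
Best chair for cis: E = 0.00 kcal/mol; best chair for trans: E = 1.64 kcal/mol.
The cis isomer is lower by 1.64 kcal/mol.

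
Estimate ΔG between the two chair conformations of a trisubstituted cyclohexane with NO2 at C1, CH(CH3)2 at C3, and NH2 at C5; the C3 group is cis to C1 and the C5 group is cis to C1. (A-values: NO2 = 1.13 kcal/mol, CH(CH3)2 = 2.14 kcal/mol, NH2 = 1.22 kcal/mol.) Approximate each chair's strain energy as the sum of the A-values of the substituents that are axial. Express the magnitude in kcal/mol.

4.49 kcal/mol

Chair I (nitro axial, isopropyl axial, amino axial): E = 4.49 kcal/mol.
Chair II (nitro equatorial, isopropyl equatorial, amino equatorial): E = 0.00 kcal/mol.
ΔE = 4.49 − 0.00 = 4.49 kcal/mol; chair II is more stable.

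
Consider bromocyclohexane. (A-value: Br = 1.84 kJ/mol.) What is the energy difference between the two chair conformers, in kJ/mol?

A monosubstituted cyclohexane has one chair with the bromo group axial (E = A = 1.84 kJ/mol) and one with it equatorial (E = 0).
ΔE = 1.84 − 0 = 1.84 kJ/mol.

1.84 kJ/mol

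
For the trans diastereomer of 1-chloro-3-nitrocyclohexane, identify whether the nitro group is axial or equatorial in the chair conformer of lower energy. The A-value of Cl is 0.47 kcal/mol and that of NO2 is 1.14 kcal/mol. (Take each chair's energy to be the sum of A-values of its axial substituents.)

C1 and C3 have the same parity, so for the trans isomer the two substituents are one axial and one equatorial in each chair.
Chair I (chloro axial, nitro equatorial): E = 0.47 kcal/mol.
Chair II (chloro equatorial, nitro axial): E = 1.14 kcal/mol.
Chair I is the more stable (lower-energy) conformer, and in that chair the nitro group is equatorial.

equatorial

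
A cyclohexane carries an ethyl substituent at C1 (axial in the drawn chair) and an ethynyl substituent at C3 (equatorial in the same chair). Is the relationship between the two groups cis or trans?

C1 and C3 have the same parity, so their axial bonds point in the same direction.
With same-parity carbons, two substituents on the same face are both axial or both equatorial; opposite faces give one of each.
Here the groups are axial/equatorial → opposite face → trans.

trans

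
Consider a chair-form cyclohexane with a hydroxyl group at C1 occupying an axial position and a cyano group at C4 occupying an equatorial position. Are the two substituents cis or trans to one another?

cis

C1 and C4 have opposite parity, so their axial bonds point in opposite directions.
With opposite-parity carbons, two substituents on the same face are one axial and one equatorial; opposite faces give both axial or both equatorial.
Here the groups are axial/equatorial → same face → cis.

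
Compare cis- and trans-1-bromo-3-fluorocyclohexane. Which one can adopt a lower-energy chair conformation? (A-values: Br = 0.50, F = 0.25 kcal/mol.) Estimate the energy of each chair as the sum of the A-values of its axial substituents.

cis

At 1,3 positions (parity same): cis → (e,e or a,a); trans → (a,e or e,a).
Best chair for cis: E = 0.00 kcal/mol; best chair for trans: E = 0.25 kcal/mol.
The cis isomer is lower by 0.25 kcal/mol.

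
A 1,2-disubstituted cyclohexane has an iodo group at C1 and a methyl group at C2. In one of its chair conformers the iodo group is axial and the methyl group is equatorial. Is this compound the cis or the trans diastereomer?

cis

C1 and C2 have opposite parity, so their axial bonds point in opposite directions.
With opposite-parity carbons, two substituents on the same face are one axial and one equatorial; opposite faces give both axial or both equatorial.
Here the groups are axial/equatorial → same face → cis.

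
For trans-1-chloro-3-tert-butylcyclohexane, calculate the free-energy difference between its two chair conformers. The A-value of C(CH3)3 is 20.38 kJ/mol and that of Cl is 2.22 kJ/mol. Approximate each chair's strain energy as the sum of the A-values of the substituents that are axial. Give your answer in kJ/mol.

18.16 kJ/mol

C1 and C3 have the same parity, so for the trans isomer the two substituents are one axial and one equatorial in each chair.
Chair I (tert-butyl axial, chloro equatorial): E = 20.38 kJ/mol.
Chair II (tert-butyl equatorial, chloro axial): E = 2.22 kJ/mol.
ΔE = 20.38 − 2.22 = 18.16 kJ/mol; chair II is more stable.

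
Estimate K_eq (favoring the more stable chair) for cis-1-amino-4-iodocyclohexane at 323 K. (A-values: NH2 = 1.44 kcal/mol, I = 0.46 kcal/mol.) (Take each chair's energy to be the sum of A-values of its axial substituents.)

K ≈ 4.60

C1 and C4 have opposite parity, so for the cis isomer the two substituents are one axial and one equatorial in each chair.
Chair I (amino axial, iodo equatorial): E = 1.44 kcal/mol; chair II (amino equatorial, iodo axial): E = 0.46 kcal/mol.
ΔG = 0.98 kcal/mol between the two chairs.
K = exp(ΔG/RT) with R = 1.987×10⁻³ kcal mol⁻¹ K⁻¹ and T = 323 K gives K ≈ 4.6.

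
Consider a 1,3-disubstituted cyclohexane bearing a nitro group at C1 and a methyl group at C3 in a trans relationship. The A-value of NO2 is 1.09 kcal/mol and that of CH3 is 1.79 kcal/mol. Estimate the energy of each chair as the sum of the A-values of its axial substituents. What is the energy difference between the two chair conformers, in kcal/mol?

C1 and C3 have the same parity, so for the trans isomer the two substituents are one axial and one equatorial in each chair.
Chair I (nitro axial, methyl equatorial): E = 1.09 kcal/mol.
Chair II (nitro equatorial, methyl axial): E = 1.79 kcal/mol.
ΔE = 1.79 − 1.09 = 0.70 kcal/mol; chair I is more stable.

0.70 kcal/mol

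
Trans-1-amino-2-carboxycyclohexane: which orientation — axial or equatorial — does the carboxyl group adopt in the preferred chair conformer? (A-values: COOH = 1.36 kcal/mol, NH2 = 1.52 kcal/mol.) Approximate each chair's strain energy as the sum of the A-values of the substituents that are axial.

C1 and C2 have opposite parity, so for the trans isomer the two substituents are e,e in one chair and a,a in the other.
Chair I (carboxyl axial, amino axial): E = 2.88 kcal/mol.
Chair II (carboxyl equatorial, amino equatorial): E = 0.00 kcal/mol.
Chair II is the more stable (lower-energy) conformer, and in that chair the carboxyl group is equatorial.

equatorial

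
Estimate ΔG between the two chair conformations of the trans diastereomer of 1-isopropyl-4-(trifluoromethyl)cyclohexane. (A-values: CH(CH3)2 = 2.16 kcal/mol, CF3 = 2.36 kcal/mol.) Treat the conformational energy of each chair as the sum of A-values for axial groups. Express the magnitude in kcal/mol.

4.52 kcal/mol

C1 and C4 have opposite parity, so for the trans isomer the two substituents are e,e in one chair and a,a in the other.
Chair I (isopropyl axial, trifluoromethyl axial): E = 4.52 kcal/mol.
Chair II (isopropyl equatorial, trifluoromethyl equatorial): E = 0.00 kcal/mol.
ΔE = 4.52 − 0.00 = 4.52 kcal/mol; chair II is more stable.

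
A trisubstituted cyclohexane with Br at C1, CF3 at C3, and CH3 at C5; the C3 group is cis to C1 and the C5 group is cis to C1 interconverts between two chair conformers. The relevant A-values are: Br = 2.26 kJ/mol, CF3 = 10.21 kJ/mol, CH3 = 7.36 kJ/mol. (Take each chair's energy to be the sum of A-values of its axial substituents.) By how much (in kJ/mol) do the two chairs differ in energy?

19.83 kJ/mol

Chair I (bromo axial, trifluoromethyl axial, methyl axial): E = 19.83 kJ/mol.
Chair II (bromo equatorial, trifluoromethyl equatorial, methyl equatorial): E = 0.00 kJ/mol.
ΔE = 19.83 − 0.00 = 19.83 kJ/mol; chair II is more stable.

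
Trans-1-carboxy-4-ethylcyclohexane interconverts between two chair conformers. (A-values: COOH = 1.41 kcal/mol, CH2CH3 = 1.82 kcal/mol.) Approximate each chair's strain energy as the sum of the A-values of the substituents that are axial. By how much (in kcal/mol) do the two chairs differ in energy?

3.23 kcal/mol

C1 and C4 have opposite parity, so for the trans isomer the two substituents are e,e in one chair and a,a in the other.
Chair I (carboxyl axial, ethyl axial): E = 3.23 kcal/mol.
Chair II (carboxyl equatorial, ethyl equatorial): E = 0.00 kcal/mol.
ΔE = 3.23 − 0.00 = 3.23 kcal/mol; chair II is more stable.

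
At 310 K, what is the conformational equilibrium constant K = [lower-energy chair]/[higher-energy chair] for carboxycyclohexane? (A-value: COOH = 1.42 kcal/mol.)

K ≈ 10.0

One chair has the carboxyl group axial (E = 1.42 kcal/mol) and the other has it equatorial (E = 0).
ΔG = 1.42 kcal/mol between the two chairs.
K = exp(ΔG/RT) with R = 1.987×10⁻³ kcal mol⁻¹ K⁻¹ and T = 310 K gives K ≈ 10.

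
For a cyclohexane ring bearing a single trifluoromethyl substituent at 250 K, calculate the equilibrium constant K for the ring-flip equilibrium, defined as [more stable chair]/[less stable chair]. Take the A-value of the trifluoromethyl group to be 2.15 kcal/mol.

One chair has the trifluoromethyl group axial (E = 2.15 kcal/mol) and the other has it equatorial (E = 0).
ΔG = 2.15 kcal/mol between the two chairs.
K = exp(ΔG/RT) with R = 1.987×10⁻³ kcal mol⁻¹ K⁻¹ and T = 250 K gives K ≈ 75.8.

K ≈ 75.8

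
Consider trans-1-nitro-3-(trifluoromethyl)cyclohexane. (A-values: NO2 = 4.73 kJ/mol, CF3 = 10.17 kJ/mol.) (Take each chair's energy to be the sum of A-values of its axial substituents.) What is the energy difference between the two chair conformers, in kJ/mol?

C1 and C3 have the same parity, so for the trans isomer the two substituents are one axial and one equatorial in each chair.
Chair I (nitro axial, trifluoromethyl equatorial): E = 4.73 kJ/mol.
Chair II (nitro equatorial, trifluoromethyl axial): E = 10.17 kJ/mol.
ΔE = 10.17 − 4.73 = 5.44 kJ/mol; chair I is more stable.

5.44 kJ/mol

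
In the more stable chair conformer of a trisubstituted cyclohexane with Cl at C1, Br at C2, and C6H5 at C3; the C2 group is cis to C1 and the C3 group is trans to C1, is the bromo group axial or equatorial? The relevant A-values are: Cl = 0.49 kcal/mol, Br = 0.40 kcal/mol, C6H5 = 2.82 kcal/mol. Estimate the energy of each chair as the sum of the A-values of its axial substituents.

Chair I (chloro axial, bromo equatorial, phenyl equatorial): E = 0.49 kcal/mol.
Chair II (chloro equatorial, bromo axial, phenyl axial): E = 3.22 kcal/mol.
Chair I is the more stable (lower-energy) conformer, and in that chair the bromo group is equatorial.

equatorial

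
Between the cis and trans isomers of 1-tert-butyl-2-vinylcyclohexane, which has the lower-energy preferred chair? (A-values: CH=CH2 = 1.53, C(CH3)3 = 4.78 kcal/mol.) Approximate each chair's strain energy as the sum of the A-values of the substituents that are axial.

At 1,2 positions (parity opposite): cis → (a,e or e,a); trans → (e,e or a,a).
Best chair for cis: E = 1.53 kcal/mol; best chair for trans: E = 0.00 kcal/mol.
The trans isomer is lower by 1.53 kcal/mol.

trans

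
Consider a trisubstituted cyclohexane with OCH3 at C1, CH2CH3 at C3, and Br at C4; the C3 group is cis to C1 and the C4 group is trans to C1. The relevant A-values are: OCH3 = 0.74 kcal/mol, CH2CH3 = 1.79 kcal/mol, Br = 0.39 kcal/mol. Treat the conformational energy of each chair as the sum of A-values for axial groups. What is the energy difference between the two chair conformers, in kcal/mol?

2.92 kcal/mol

Chair I (methoxy axial, ethyl axial, bromo axial): E = 2.92 kcal/mol.
Chair II (methoxy equatorial, ethyl equatorial, bromo equatorial): E = 0.00 kcal/mol.
ΔE = 2.92 − 0.00 = 2.92 kcal/mol; chair II is more stable.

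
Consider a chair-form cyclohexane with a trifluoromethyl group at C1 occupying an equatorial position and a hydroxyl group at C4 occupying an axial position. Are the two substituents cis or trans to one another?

C1 and C4 have opposite parity, so their axial bonds point in opposite directions.
With opposite-parity carbons, two substituents on the same face are one axial and one equatorial; opposite faces give both axial or both equatorial.
Here the groups are equatorial/axial → same face → cis.

cis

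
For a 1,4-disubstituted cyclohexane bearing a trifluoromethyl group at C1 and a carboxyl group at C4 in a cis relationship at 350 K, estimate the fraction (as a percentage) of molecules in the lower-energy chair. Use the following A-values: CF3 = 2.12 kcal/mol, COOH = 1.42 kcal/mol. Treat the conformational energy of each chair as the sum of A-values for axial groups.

73.2%

C1 and C4 have opposite parity, so for the cis isomer the two substituents are one axial and one equatorial in each chair.
Chair I (trifluoromethyl axial, carboxyl equatorial): E = 2.12 kcal/mol; chair II (trifluoromethyl equatorial, carboxyl axial): E = 1.42 kcal/mol.
ΔG = 0.70 kcal/mol between the two chairs.
K = exp(ΔG/RT) with R = 1.987×10⁻³ kcal mol⁻¹ K⁻¹ and T = 350 K gives K ≈ 2.74.
Fraction in the lower-energy chair = K/(K+1) = 73.2%.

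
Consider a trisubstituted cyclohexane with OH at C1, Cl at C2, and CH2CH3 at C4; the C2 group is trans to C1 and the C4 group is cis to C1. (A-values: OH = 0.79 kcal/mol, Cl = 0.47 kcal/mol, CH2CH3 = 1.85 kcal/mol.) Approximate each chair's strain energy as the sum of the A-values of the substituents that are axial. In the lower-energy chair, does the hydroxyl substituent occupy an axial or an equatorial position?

Chair I (hydroxyl axial, chloro axial, ethyl equatorial): E = 1.26 kcal/mol.
Chair II (hydroxyl equatorial, chloro equatorial, ethyl axial): E = 1.85 kcal/mol.
Chair I is the more stable (lower-energy) conformer, and in that chair the hydroxyl group is axial.

axial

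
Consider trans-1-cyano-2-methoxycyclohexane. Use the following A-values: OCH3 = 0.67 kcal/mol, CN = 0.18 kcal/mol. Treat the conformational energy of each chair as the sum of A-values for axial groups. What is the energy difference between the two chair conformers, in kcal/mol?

0.85 kcal/mol

C1 and C2 have opposite parity, so for the trans isomer the two substituents are e,e in one chair and a,a in the other.
Chair I (methoxy axial, cyano axial): E = 0.85 kcal/mol.
Chair II (methoxy equatorial, cyano equatorial): E = 0.00 kcal/mol.
ΔE = 0.85 − 0.00 = 0.85 kcal/mol; chair II is more stable.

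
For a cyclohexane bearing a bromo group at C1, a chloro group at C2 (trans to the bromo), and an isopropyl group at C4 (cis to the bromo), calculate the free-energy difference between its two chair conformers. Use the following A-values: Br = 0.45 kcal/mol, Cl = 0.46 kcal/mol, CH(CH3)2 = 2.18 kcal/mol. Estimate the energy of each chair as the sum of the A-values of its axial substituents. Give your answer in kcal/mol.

1.27 kcal/mol

Chair I (bromo axial, chloro axial, isopropyl equatorial): E = 0.91 kcal/mol.
Chair II (bromo equatorial, chloro equatorial, isopropyl axial): E = 2.18 kcal/mol.
ΔE = 2.18 − 0.91 = 1.27 kcal/mol; chair I is more stable.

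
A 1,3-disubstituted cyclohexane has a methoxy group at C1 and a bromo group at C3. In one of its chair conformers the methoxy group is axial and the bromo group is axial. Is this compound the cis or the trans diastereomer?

cis

C1 and C3 have the same parity, so their axial bonds point in the same direction.
With same-parity carbons, two substituents on the same face are both axial or both equatorial; opposite faces give one of each.
Here the groups are axial/axial → same face → cis.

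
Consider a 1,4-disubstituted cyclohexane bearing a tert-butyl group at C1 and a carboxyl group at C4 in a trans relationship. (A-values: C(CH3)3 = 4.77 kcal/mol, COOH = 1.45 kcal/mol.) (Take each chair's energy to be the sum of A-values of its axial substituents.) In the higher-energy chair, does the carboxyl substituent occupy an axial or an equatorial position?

C1 and C4 have opposite parity, so for the trans isomer the two substituents are e,e in one chair and a,a in the other.
Chair I (tert-butyl axial, carboxyl axial): E = 6.22 kcal/mol.
Chair II (tert-butyl equatorial, carboxyl equatorial): E = 0.00 kcal/mol.
Chair I is the less stable (higher-energy) conformer, and in that chair the carboxyl group is axial.

axial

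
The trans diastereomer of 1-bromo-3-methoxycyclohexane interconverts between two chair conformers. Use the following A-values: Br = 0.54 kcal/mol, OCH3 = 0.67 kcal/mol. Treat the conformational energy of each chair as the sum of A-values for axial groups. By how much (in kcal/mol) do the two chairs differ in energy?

0.13 kcal/mol

C1 and C3 have the same parity, so for the trans isomer the two substituents are one axial and one equatorial in each chair.
Chair I (bromo axial, methoxy equatorial): E = 0.54 kcal/mol.
Chair II (bromo equatorial, methoxy axial): E = 0.67 kcal/mol.
ΔE = 0.67 − 0.54 = 0.13 kcal/mol; chair I is more stable.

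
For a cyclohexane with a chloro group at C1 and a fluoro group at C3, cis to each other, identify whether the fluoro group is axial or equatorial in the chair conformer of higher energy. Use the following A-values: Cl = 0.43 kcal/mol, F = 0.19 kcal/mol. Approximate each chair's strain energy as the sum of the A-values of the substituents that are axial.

axial

C1 and C3 have the same parity, so for the cis isomer the two substituents are e,e in one chair and a,a in the other.
Chair I (chloro axial, fluoro axial): E = 0.62 kcal/mol.
Chair II (chloro equatorial, fluoro equatorial): E = 0.00 kcal/mol.
Chair I is the less stable (higher-energy) conformer, and in that chair the fluoro group is axial.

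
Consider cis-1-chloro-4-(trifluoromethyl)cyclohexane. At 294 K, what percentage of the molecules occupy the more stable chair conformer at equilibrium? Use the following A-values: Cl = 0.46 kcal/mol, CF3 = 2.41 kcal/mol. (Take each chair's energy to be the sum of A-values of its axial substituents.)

C1 and C4 have opposite parity, so for the cis isomer the two substituents are one axial and one equatorial in each chair.
Chair I (chloro axial, trifluoromethyl equatorial): E = 0.46 kcal/mol; chair II (chloro equatorial, trifluoromethyl axial): E = 2.41 kcal/mol.
ΔG = 1.95 kcal/mol between the two chairs.
K = exp(ΔG/RT) with R = 1.987×10⁻³ kcal mol⁻¹ K⁻¹ and T = 294 K gives K ≈ 28.2.
Fraction in the lower-energy chair = K/(K+1) = 96.6%.

96.6%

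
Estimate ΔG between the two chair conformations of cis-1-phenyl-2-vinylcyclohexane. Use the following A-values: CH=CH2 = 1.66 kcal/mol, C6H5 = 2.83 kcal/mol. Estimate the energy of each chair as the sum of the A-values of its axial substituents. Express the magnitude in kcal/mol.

C1 and C2 have opposite parity, so for the cis isomer the two substituents are one axial and one equatorial in each chair.
Chair I (vinyl axial, phenyl equatorial): E = 1.66 kcal/mol.
Chair II (vinyl equatorial, phenyl axial): E = 2.83 kcal/mol.
ΔE = 2.83 − 1.66 = 1.17 kcal/mol; chair I is more stable.

1.17 kcal/mol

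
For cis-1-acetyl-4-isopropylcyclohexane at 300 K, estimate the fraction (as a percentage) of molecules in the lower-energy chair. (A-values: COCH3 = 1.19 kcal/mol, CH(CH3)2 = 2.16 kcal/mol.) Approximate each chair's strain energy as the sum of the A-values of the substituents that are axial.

83.6%

C1 and C4 have opposite parity, so for the cis isomer the two substituents are one axial and one equatorial in each chair.
Chair I (acetyl axial, isopropyl equatorial): E = 1.19 kcal/mol; chair II (acetyl equatorial, isopropyl axial): E = 2.16 kcal/mol.
ΔG = 0.97 kcal/mol between the two chairs.
K = exp(ΔG/RT) with R = 1.987×10⁻³ kcal mol⁻¹ K⁻¹ and T = 300 K gives K ≈ 5.09.
Fraction in the lower-energy chair = K/(K+1) = 83.6%.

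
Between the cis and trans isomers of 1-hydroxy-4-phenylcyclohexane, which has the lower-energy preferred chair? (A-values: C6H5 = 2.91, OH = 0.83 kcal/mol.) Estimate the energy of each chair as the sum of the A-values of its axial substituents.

At 1,4 positions (parity opposite): cis → (a,e or e,a); trans → (e,e or a,a).
Best chair for cis: E = 0.83 kcal/mol; best chair for trans: E = 0.00 kcal/mol.
The trans isomer is lower by 0.83 kcal/mol.

trans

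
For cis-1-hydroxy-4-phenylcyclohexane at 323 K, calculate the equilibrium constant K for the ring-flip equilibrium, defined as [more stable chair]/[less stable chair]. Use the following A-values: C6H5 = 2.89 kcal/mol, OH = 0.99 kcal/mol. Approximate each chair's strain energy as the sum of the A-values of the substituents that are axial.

C1 and C4 have opposite parity, so for the cis isomer the two substituents are one axial and one equatorial in each chair.
Chair I (phenyl axial, hydroxyl equatorial): E = 2.89 kcal/mol; chair II (phenyl equatorial, hydroxyl axial): E = 0.99 kcal/mol.
ΔG = 1.90 kcal/mol between the two chairs.
K = exp(ΔG/RT) with R = 1.987×10⁻³ kcal mol⁻¹ K⁻¹ and T = 323 K gives K ≈ 19.3.

K ≈ 19.3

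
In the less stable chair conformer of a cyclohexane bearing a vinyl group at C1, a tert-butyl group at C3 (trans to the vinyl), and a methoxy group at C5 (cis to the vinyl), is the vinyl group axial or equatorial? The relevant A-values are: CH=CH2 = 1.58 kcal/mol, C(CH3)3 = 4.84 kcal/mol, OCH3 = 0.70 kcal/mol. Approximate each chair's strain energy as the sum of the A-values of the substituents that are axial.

equatorial

Chair I (vinyl axial, tert-butyl equatorial, methoxy axial): E = 2.28 kcal/mol.
Chair II (vinyl equatorial, tert-butyl axial, methoxy equatorial): E = 4.84 kcal/mol.
Chair II is the less stable (higher-energy) conformer, and in that chair the vinyl group is equatorial.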